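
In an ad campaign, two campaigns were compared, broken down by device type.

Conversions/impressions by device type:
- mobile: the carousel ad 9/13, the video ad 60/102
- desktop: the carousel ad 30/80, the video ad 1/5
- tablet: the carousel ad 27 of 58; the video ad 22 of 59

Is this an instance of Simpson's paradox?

Mobile: the carousel ad 9/13 = 69.2%, the video ad 60/102 = 58.8% → the carousel ad
Desktop: the carousel ad 30/80 = 37.5%, the video ad 1/5 = 20.0% → the carousel ad
Tablet: the carousel ad 27/58 = 46.6%, the video ad 22/59 = 37.3% → the carousel ad
Overall: the carousel ad 66/151 = 43.7%, the video ad 83/166 = 50.0% → the video ad
The carousel ad wins each device group but the video ad wins overall — the comparison reverses. The carousel ad's impressions skew toward desktop, which has a lower base rate.

Yes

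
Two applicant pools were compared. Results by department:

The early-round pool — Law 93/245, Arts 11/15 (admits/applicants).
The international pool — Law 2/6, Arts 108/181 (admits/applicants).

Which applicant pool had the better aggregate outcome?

Law: the early-round pool 93/245 = 38.0%, the international pool 2/6 = 33.3% → the early-round pool
Arts: the early-round pool 11/15 = 73.3%, the international pool 108/181 = 59.7% → the early-round pool
Overall: the early-round pool 104/260 = 40.0%, the international pool 110/187 = 58.8% → the international pool
(The early-round pool wins every department group but the international pool wins overall — the early-round pool's applicants skew toward the low-rate Law group.)

the international pool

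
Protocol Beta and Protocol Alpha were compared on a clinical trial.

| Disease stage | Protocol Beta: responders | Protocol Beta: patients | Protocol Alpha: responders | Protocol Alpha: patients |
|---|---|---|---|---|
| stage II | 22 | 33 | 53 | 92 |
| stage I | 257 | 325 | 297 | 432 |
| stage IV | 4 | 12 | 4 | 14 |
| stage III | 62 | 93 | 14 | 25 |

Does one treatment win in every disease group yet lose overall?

Stage II: Protocol Beta 22/33 = 66.7%, Protocol Alpha 53/92 = 57.6% → Protocol Beta
Stage I: Protocol Beta 257/325 = 79.1%, Protocol Alpha 297/432 = 68.8% → Protocol Beta
Stage IV: Protocol Beta 4/12 = 33.3%, Protocol Alpha 4/14 = 28.6% → Protocol Beta
Stage III: Protocol Beta 62/93 = 66.7%, Protocol Alpha 14/25 = 56.0% → Protocol Beta
Overall: Protocol Beta 345/463 = 74.5%, Protocol Alpha 368/563 = 65.4% → Protocol Beta
Protocol Beta wins overall and in every disease group — no reversal.

No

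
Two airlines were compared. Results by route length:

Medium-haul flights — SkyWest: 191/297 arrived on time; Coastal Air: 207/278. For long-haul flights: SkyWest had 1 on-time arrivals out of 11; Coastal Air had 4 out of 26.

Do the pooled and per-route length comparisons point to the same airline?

Medium-haul: SkyWest 191/297 = 64.3%, Coastal Air 207/278 = 74.5% → Coastal Air
Long-haul: SkyWest 1/11 = 9.1%, Coastal Air 4/26 = 15.4% → Coastal Air
Overall: SkyWest 192/308 = 62.3%, Coastal Air 211/304 = 69.4% → Coastal Air
Coastal Air wins overall and in every route group — no reversal.

Yes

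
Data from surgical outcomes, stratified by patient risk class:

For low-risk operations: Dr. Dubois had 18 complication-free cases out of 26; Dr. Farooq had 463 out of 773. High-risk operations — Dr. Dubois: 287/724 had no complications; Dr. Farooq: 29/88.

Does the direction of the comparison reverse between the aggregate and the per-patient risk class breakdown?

Low-risk: Dr. Dubois 18/26 = 69.2%, Dr. Farooq 463/773 = 59.9% → Dr. Dubois
High-risk: Dr. Dubois 287/724 = 39.6%, Dr. Farooq 29/88 = 33.0% → Dr. Dubois
Overall: Dr. Dubois 305/750 = 40.7%, Dr. Farooq 492/861 = 57.1% → Dr. Farooq
Dr. Dubois wins each patient risk group but Dr. Farooq wins overall — the comparison reverses. Dr. Dubois's operations skew toward high-risk, which has a lower base rate.

Yes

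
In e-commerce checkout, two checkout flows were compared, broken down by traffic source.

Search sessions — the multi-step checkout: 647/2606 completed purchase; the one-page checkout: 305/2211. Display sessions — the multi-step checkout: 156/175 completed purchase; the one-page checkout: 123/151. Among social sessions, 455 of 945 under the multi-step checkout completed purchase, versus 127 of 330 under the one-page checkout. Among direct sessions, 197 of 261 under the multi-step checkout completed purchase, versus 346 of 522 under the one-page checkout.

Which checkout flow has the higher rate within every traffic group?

the multi-step checkout

Search: the multi-step checkout 647/2606 = 24.8%, the one-page checkout 305/2211 = 13.8% → the multi-step checkout
Display: the multi-step checkout 156/175 = 89.1%, the one-page checkout 123/151 = 81.5% → the multi-step checkout
Social: the multi-step checkout 455/945 = 48.1%, the one-page checkout 127/330 = 38.5% → the multi-step checkout
Direct: the multi-step checkout 197/261 = 75.5%, the one-page checkout 346/522 = 66.3% → the multi-step checkout
The multi-step checkout has the higher rate in all 4 groups.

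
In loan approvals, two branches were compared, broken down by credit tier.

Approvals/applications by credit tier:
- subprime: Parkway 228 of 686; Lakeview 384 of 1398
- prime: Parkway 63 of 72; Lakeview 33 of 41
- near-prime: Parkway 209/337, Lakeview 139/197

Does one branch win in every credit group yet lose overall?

No

Subprime: Parkway 228/686 = 33.2%, Lakeview 384/1398 = 27.5% → Parkway
Prime: Parkway 63/72 = 87.5%, Lakeview 33/41 = 80.5% → Parkway
Near-prime: Parkway 209/337 = 62.0%, Lakeview 139/197 = 70.6% → Lakeview
Overall: Parkway 500/1095 = 45.7%, Lakeview 556/1636 = 34.0% → Parkway
Neither sweeps: Parkway wins 2 of 3 groups, Lakeview wins 1. Parkway wins overall but not every group — no Simpson reversal.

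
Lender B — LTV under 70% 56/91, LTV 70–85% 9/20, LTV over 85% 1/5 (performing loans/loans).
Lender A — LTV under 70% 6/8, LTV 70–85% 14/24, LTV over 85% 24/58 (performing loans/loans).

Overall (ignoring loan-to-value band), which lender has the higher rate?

LTV under 70%: Lender B 56/91 = 61.5%, Lender A 6/8 = 75.0% → Lender A
LTV 70–85%: Lender B 9/20 = 45.0%, Lender A 14/24 = 58.3% → Lender A
LTV over 85%: Lender B 1/5 = 20.0%, Lender A 24/58 = 41.4% → Lender A
Overall: Lender B 66/116 = 56.9%, Lender A 44/90 = 48.9% → Lender B
(Lender A wins every loan-to-value group but Lender B wins overall — Lender A's loans skew toward the low-rate LTV over 85% group.)

Lender B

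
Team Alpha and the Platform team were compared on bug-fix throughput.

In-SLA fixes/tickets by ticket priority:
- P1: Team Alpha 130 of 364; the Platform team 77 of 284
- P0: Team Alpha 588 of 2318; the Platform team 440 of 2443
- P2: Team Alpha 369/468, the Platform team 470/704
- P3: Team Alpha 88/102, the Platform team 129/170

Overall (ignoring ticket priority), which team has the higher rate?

Team Alpha

P1: Team Alpha 130/364 = 35.7%, the Platform team 77/284 = 27.1% → Team Alpha
P0: Team Alpha 588/2318 = 25.4%, the Platform team 440/2443 = 18.0% → Team Alpha
P2: Team Alpha 369/468 = 78.8%, the Platform team 470/704 = 66.8% → Team Alpha
P3: Team Alpha 88/102 = 86.3%, the Platform team 129/170 = 75.9% → Team Alpha
Overall: Team Alpha 1175/3252 = 36.1%, the Platform team 1116/3601 = 31.0% → Team Alpha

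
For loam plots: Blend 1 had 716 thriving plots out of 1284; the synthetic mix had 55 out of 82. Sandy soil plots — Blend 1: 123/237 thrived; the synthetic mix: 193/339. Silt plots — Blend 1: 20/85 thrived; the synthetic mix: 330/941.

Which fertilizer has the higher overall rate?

Loam: Blend 1 716/1284 = 55.8%, the synthetic mix 55/82 = 67.1% → the synthetic mix
Sandy soil: Blend 1 123/237 = 51.9%, the synthetic mix 193/339 = 56.9% → the synthetic mix
Silt: Blend 1 20/85 = 23.5%, the synthetic mix 330/941 = 35.1% → the synthetic mix
Overall: Blend 1 859/1606 = 53.5%, the synthetic mix 578/1362 = 42.4% → Blend 1
(The synthetic mix wins every soil group but Blend 1 wins overall — the synthetic mix's plots skew toward the low-rate silt group.)

Blend 1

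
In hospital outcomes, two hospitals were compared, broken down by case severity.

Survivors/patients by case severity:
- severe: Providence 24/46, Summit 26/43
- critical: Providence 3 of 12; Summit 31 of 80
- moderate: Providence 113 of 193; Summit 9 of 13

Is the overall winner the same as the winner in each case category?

No

Severe: Providence 24/46 = 52.2%, Summit 26/43 = 60.5% → Summit
Critical: Providence 3/12 = 25.0%, Summit 31/80 = 38.8% → Summit
Moderate: Providence 113/193 = 58.5%, Summit 9/13 = 69.2% → Summit
Overall: Providence 140/251 = 55.8%, Summit 66/136 = 48.5% → Providence
Summit wins each case group but Providence wins overall — the comparison reverses. Summit's patients skew toward critical, which has a lower base rate.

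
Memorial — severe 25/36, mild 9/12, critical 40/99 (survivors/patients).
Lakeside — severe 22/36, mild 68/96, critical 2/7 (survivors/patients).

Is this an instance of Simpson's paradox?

Severe: Memorial 25/36 = 69.4%, Lakeside 22/36 = 61.1% → Memorial
Mild: Memorial 9/12 = 75.0%, Lakeside 68/96 = 70.8% → Memorial
Critical: Memorial 40/99 = 40.4%, Lakeside 2/7 = 28.6% → Memorial
Overall: Memorial 74/147 = 50.3%, Lakeside 92/139 = 66.2% → Lakeside
Memorial wins each case group but Lakeside wins overall — the comparison reverses. Memorial's patients skew toward critical, which has a lower base rate.

Yes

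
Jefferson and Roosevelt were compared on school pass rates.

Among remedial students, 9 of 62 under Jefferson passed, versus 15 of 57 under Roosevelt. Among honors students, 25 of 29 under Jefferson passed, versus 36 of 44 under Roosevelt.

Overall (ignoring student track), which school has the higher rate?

Roosevelt

Remedial: Jefferson 9/62 = 14.5%, Roosevelt 15/57 = 26.3% → Roosevelt
Honors: Jefferson 25/29 = 86.2%, Roosevelt 36/44 = 81.8% → Jefferson
Overall: Jefferson 34/91 = 37.4%, Roosevelt 51/101 = 50.5% → Roosevelt
(Neither sweeps every student group, but Roosevelt has the higher pooled rate.)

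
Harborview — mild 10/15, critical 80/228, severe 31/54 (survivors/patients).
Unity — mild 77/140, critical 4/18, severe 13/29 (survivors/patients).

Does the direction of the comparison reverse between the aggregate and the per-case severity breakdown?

Yes

Mild: Harborview 10/15 = 66.7%, Unity 77/140 = 55.0% → Harborview
Critical: Harborview 80/228 = 35.1%, Unity 4/18 = 22.2% → Harborview
Severe: Harborview 31/54 = 57.4%, Unity 13/29 = 44.8% → Harborview
Overall: Harborview 121/297 = 40.7%, Unity 94/187 = 50.3% → Unity
Harborview wins each case group but Unity wins overall — the comparison reverses. Harborview's patients skew toward critical, which has a lower base rate.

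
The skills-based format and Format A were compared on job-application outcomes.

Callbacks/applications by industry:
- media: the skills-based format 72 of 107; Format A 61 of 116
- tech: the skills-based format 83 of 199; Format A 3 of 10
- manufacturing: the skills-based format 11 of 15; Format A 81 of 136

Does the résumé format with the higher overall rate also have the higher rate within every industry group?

Media: the skills-based format 72/107 = 67.3%, Format A 61/116 = 52.6% → the skills-based format
Tech: the skills-based format 83/199 = 41.7%, Format A 3/10 = 30.0% → the skills-based format
Manufacturing: the skills-based format 11/15 = 73.3%, Format A 81/136 = 59.6% → the skills-based format
Overall: the skills-based format 166/321 = 51.7%, Format A 145/262 = 55.3% → Format A
The skills-based format wins each industry group but Format A wins overall — the comparison reverses. The skills-based format's applications skew toward tech, which has a lower base rate.

No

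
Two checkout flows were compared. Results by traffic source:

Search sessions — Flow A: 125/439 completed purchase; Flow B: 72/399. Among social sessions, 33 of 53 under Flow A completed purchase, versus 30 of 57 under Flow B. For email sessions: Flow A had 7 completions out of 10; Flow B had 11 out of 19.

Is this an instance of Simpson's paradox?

No

Search: Flow A 125/439 = 28.5%, Flow B 72/399 = 18.0% → Flow A
Social: Flow A 33/53 = 62.3%, Flow B 30/57 = 52.6% → Flow A
Email: Flow A 7/10 = 70.0%, Flow B 11/19 = 57.9% → Flow A
Overall: Flow A 165/502 = 32.9%, Flow B 113/475 = 23.8% → Flow A
Flow A wins overall and in every traffic group — no reversal.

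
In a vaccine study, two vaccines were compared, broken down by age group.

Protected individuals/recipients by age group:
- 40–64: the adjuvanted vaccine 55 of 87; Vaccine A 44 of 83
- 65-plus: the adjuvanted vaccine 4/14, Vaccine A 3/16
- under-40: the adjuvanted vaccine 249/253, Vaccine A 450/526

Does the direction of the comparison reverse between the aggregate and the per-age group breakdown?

No

40–64: the adjuvanted vaccine 55/87 = 63.2%, Vaccine A 44/83 = 53.0% → the adjuvanted vaccine
65-plus: the adjuvanted vaccine 4/14 = 28.6%, Vaccine A 3/16 = 18.8% → the adjuvanted vaccine
Under-40: the adjuvanted vaccine 249/253 = 98.4%, Vaccine A 450/526 = 85.6% → the adjuvanted vaccine
Overall: the adjuvanted vaccine 308/354 = 87.0%, Vaccine A 497/625 = 79.5% → the adjuvanted vaccine
The adjuvanted vaccine wins overall and in every age group — no reversal.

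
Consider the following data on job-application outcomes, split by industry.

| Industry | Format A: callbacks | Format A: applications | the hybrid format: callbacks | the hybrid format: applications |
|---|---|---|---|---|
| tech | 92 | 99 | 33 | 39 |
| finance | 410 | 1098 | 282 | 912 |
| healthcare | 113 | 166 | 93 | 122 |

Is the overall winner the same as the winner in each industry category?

No

Tech: Format A 92/99 = 92.9%, the hybrid format 33/39 = 84.6% → Format A
Finance: Format A 410/1098 = 37.3%, the hybrid format 282/912 = 30.9% → Format A
Healthcare: Format A 113/166 = 68.1%, the hybrid format 93/122 = 76.2% → the hybrid format
Overall: Format A 615/1363 = 45.1%, the hybrid format 408/1073 = 38.0% → Format A
Neither sweeps: Format A wins 2 of 3 groups, the hybrid format wins 1. Format A wins overall but not every group — no Simpson reversal.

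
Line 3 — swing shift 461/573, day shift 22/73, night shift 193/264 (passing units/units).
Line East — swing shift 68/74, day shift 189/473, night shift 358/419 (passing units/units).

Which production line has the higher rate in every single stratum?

Swing shift: Line 3 461/573 = 80.5%, Line East 68/74 = 91.9% → Line East
Day shift: Line 3 22/73 = 30.1%, Line East 189/473 = 40.0% → Line East
Night shift: Line 3 193/264 = 73.1%, Line East 358/419 = 85.4% → Line East
Line East has the higher rate in all 3 groups.

Line East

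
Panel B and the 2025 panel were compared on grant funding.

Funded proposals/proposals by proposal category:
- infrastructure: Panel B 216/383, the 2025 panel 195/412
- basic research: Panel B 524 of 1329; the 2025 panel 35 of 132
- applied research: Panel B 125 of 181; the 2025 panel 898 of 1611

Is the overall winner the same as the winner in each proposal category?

No

Infrastructure: Panel B 216/383 = 56.4%, the 2025 panel 195/412 = 47.3% → Panel B
Basic research: Panel B 524/1329 = 39.4%, the 2025 panel 35/132 = 26.5% → Panel B
Applied research: Panel B 125/181 = 69.1%, the 2025 panel 898/1611 = 55.7% → Panel B
Overall: Panel B 865/1893 = 45.7%, the 2025 panel 1128/2155 = 52.3% → the 2025 panel
Panel B wins each proposal group but the 2025 panel wins overall — the comparison reverses. Panel B's proposals skew toward basic research, which has a lower base rate.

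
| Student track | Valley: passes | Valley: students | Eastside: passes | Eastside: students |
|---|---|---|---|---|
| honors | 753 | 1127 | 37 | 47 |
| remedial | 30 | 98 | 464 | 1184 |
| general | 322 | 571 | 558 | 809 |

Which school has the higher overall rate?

Honors: Valley 753/1127 = 66.8%, Eastside 37/47 = 78.7% → Eastside
Remedial: Valley 30/98 = 30.6%, Eastside 464/1184 = 39.2% → Eastside
General: Valley 322/571 = 56.4%, Eastside 558/809 = 69.0% → Eastside
Overall: Valley 1105/1796 = 61.5%, Eastside 1059/2040 = 51.9% → Valley
(Eastside wins every student group but Valley wins overall — Eastside's students skew toward the low-rate remedial group.)

Valley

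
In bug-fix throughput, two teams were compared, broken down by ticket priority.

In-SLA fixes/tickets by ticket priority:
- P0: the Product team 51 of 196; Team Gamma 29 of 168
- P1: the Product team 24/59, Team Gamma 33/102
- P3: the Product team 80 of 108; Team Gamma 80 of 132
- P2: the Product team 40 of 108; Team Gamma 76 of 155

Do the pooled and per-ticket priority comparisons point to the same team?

No

P0: the Product team 51/196 = 26.0%, Team Gamma 29/168 = 17.3% → the Product team
P1: the Product team 24/59 = 40.7%, Team Gamma 33/102 = 32.4% → the Product team
P3: the Product team 80/108 = 74.1%, Team Gamma 80/132 = 60.6% → the Product team
P2: the Product team 40/108 = 37.0%, Team Gamma 76/155 = 49.0% → Team Gamma
Overall: the Product team 195/471 = 41.4%, Team Gamma 218/557 = 39.1% → the Product team
Neither sweeps: the Product team wins 3 of 4 groups, Team Gamma wins 1. The Product team wins overall but not every group — no Simpson reversal.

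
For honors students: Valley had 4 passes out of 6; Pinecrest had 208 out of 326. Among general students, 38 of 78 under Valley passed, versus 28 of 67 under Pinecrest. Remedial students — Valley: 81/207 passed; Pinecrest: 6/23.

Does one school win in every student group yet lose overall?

Honors: Valley 4/6 = 66.7%, Pinecrest 208/326 = 63.8% → Valley
General: Valley 38/78 = 48.7%, Pinecrest 28/67 = 41.8% → Valley
Remedial: Valley 81/207 = 39.1%, Pinecrest 6/23 = 26.1% → Valley
Overall: Valley 123/291 = 42.3%, Pinecrest 242/416 = 58.2% → Pinecrest
Valley wins each student group but Pinecrest wins overall — the comparison reverses. Valley's students skew toward remedial, which has a lower base rate.

Yes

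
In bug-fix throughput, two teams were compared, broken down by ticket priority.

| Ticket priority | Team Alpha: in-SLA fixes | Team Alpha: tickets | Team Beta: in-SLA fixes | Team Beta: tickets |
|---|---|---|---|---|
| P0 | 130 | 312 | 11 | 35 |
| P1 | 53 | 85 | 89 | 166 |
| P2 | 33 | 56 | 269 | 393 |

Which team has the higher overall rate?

P0: Team Alpha 130/312 = 41.7%, Team Beta 11/35 = 31.4% → Team Alpha
P1: Team Alpha 53/85 = 62.4%, Team Beta 89/166 = 53.6% → Team Alpha
P2: Team Alpha 33/56 = 58.9%, Team Beta 269/393 = 68.4% → Team Beta
Overall: Team Alpha 216/453 = 47.7%, Team Beta 369/594 = 62.1% → Team Beta
(Neither sweeps every ticket group, but Team Beta has the higher pooled rate.)

Team Beta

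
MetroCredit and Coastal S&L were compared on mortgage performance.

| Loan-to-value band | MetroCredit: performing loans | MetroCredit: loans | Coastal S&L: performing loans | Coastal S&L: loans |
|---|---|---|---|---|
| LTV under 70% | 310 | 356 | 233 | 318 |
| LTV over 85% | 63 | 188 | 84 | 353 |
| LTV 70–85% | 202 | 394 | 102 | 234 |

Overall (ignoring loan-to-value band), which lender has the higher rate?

LTV under 70%: MetroCredit 310/356 = 87.1%, Coastal S&L 233/318 = 73.3% → MetroCredit
LTV over 85%: MetroCredit 63/188 = 33.5%, Coastal S&L 84/353 = 23.8% → MetroCredit
LTV 70–85%: MetroCredit 202/394 = 51.3%, Coastal S&L 102/234 = 43.6% → MetroCredit
Overall: MetroCredit 575/938 = 61.3%, Coastal S&L 419/905 = 46.3% → MetroCredit

MetroCredit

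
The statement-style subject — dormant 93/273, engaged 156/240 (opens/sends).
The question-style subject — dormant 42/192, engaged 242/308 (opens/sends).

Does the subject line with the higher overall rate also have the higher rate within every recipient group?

Dormant: the statement-style subject 93/273 = 34.1%, the question-style subject 42/192 = 21.9% → the statement-style subject
Engaged: the statement-style subject 156/240 = 65.0%, the question-style subject 242/308 = 78.6% → the question-style subject
Overall: the statement-style subject 249/513 = 48.5%, the question-style subject 284/500 = 56.8% → the question-style subject
Neither sweeps: the statement-style subject wins 1 of 2 groups, the question-style subject wins 1. The question-style subject wins overall but not every group — no Simpson reversal.

No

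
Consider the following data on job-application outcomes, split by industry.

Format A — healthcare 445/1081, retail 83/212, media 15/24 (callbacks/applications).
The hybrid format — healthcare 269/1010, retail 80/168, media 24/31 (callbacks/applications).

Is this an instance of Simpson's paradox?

No

Healthcare: Format A 445/1081 = 41.2%, the hybrid format 269/1010 = 26.6% → Format A
Retail: Format A 83/212 = 39.2%, the hybrid format 80/168 = 47.6% → the hybrid format
Media: Format A 15/24 = 62.5%, the hybrid format 24/31 = 77.4% → the hybrid format
Overall: Format A 543/1317 = 41.2%, the hybrid format 373/1209 = 30.9% → Format A
Neither sweeps: Format A wins 1 of 3 groups, the hybrid format wins 2. Format A wins overall but not every group — no Simpson reversal.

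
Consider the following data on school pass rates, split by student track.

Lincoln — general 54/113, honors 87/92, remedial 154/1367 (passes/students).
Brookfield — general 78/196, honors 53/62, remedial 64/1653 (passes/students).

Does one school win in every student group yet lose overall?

No

General: Lincoln 54/113 = 47.8%, Brookfield 78/196 = 39.8% → Lincoln
Honors: Lincoln 87/92 = 94.6%, Brookfield 53/62 = 85.5% → Lincoln
Remedial: Lincoln 154/1367 = 11.3%, Brookfield 64/1653 = 3.9% → Lincoln
Overall: Lincoln 295/1572 = 18.8%, Brookfield 195/1911 = 10.2% → Lincoln
Lincoln wins overall and in every student group — no reversal.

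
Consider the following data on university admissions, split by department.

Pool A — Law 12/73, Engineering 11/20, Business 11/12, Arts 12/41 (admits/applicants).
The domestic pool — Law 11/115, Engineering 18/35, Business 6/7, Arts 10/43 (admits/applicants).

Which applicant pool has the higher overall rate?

Law: Pool A 12/73 = 16.4%, the domestic pool 11/115 = 9.6% → Pool A
Engineering: Pool A 11/20 = 55.0%, the domestic pool 18/35 = 51.4% → Pool A
Business: Pool A 11/12 = 91.7%, the domestic pool 6/7 = 85.7% → Pool A
Arts: Pool A 12/41 = 29.3%, the domestic pool 10/43 = 23.3% → Pool A
Overall: Pool A 46/146 = 31.5%, the domestic pool 45/200 = 22.5% → Pool A

Pool A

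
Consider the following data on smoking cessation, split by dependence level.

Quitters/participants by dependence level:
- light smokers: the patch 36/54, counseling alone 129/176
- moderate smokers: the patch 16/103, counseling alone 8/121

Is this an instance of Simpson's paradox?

Light smokers: the patch 36/54 = 66.7%, counseling alone 129/176 = 73.3% → counseling alone
Moderate smokers: the patch 16/103 = 15.5%, counseling alone 8/121 = 6.6% → the patch
Overall: the patch 52/157 = 33.1%, counseling alone 137/297 = 46.1% → counseling alone
Neither sweeps: the patch wins 1 of 2 groups, counseling alone wins 1. Counseling alone wins overall but not every group — no Simpson reversal.

No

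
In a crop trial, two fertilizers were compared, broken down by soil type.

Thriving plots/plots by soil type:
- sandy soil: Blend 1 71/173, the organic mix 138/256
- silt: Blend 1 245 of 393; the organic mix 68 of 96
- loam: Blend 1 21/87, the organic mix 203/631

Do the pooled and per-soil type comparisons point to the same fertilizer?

No

Sandy soil: Blend 1 71/173 = 41.0%, the organic mix 138/256 = 53.9% → the organic mix
Silt: Blend 1 245/393 = 62.3%, the organic mix 68/96 = 70.8% → the organic mix
Loam: Blend 1 21/87 = 24.1%, the organic mix 203/631 = 32.2% → the organic mix
Overall: Blend 1 337/653 = 51.6%, the organic mix 409/983 = 41.6% → Blend 1
The organic mix wins each soil group but Blend 1 wins overall — the comparison reverses. The organic mix's plots skew toward loam, which has a lower base rate.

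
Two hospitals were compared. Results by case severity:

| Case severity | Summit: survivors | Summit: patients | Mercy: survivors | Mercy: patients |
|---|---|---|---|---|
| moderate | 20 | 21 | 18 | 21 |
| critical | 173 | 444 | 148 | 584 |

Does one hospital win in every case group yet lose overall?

No

Moderate: Summit 20/21 = 95.2%, Mercy 18/21 = 85.7% → Summit
Critical: Summit 173/444 = 39.0%, Mercy 148/584 = 25.3% → Summit
Overall: Summit 193/465 = 41.5%, Mercy 166/605 = 27.4% → Summit
Summit wins overall and in every case group — no reversal.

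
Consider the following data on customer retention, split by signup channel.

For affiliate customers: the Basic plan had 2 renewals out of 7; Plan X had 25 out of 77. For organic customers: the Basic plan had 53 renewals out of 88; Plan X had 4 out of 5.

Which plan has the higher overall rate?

Affiliate: the Basic plan 2/7 = 28.6%, Plan X 25/77 = 32.5% → Plan X
Organic: the Basic plan 53/88 = 60.2%, Plan X 4/5 = 80.0% → Plan X
Overall: the Basic plan 55/95 = 57.9%, Plan X 29/82 = 35.4% → the Basic plan
(Plan X wins every signup group but the Basic plan wins overall — Plan X's customers skew toward the low-rate affiliate group.)

the Basic plan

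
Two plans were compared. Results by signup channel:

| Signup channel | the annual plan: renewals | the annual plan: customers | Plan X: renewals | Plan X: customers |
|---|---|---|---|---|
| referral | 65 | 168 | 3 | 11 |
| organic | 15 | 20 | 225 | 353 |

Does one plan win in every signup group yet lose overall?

Yes

Referral: the annual plan 65/168 = 38.7%, Plan X 3/11 = 27.3% → the annual plan
Organic: the annual plan 15/20 = 75.0%, Plan X 225/353 = 63.7% → the annual plan
Overall: the annual plan 80/188 = 42.6%, Plan X 228/364 = 62.6% → Plan X
The annual plan wins each signup group but Plan X wins overall — the comparison reverses. The annual plan's customers skew toward referral, which has a lower base rate.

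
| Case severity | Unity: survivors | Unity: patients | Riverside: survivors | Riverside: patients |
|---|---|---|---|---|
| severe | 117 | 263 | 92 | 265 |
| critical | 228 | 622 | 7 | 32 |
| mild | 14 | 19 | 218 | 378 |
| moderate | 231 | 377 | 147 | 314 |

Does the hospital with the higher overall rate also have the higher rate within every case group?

No

Severe: Unity 117/263 = 44.5%, Riverside 92/265 = 34.7% → Unity
Critical: Unity 228/622 = 36.7%, Riverside 7/32 = 21.9% → Unity
Mild: Unity 14/19 = 73.7%, Riverside 218/378 = 57.7% → Unity
Moderate: Unity 231/377 = 61.3%, Riverside 147/314 = 46.8% → Unity
Overall: Unity 590/1281 = 46.1%, Riverside 464/989 = 46.9% → Riverside
Unity wins each case group but Riverside wins overall — the comparison reverses. Unity's patients skew toward critical, which has a lower base rate.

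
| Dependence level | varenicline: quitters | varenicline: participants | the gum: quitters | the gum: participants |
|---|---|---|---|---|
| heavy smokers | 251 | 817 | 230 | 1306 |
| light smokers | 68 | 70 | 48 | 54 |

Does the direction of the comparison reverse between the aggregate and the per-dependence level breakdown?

Heavy smokers: varenicline 251/817 = 30.7%, the gum 230/1306 = 17.6% → varenicline
Light smokers: varenicline 68/70 = 97.1%, the gum 48/54 = 88.9% → varenicline
Overall: varenicline 319/887 = 36.0%, the gum 278/1360 = 20.4% → varenicline
Varenicline wins overall and in every dependence group — no reversal.

No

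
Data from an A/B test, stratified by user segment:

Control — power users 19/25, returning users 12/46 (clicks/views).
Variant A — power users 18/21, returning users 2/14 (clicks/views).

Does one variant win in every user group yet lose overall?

No

Power users: Control 19/25 = 76.0%, Variant A 18/21 = 85.7% → Variant A
Returning users: Control 12/46 = 26.1%, Variant A 2/14 = 14.3% → Control
Overall: Control 31/71 = 43.7%, Variant A 20/35 = 57.1% → Variant A
Neither sweeps: Control wins 1 of 2 groups, Variant A wins 1. Variant A wins overall but not every group — no Simpson reversal.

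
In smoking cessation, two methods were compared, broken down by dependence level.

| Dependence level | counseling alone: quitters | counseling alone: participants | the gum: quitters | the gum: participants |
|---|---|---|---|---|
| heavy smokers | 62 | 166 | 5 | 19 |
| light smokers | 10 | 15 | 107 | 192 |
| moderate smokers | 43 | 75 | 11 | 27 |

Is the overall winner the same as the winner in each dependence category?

Heavy smokers: counseling alone 62/166 = 37.3%, the gum 5/19 = 26.3% → counseling alone
Light smokers: counseling alone 10/15 = 66.7%, the gum 107/192 = 55.7% → counseling alone
Moderate smokers: counseling alone 43/75 = 57.3%, the gum 11/27 = 40.7% → counseling alone
Overall: counseling alone 115/256 = 44.9%, the gum 123/238 = 51.7% → the gum
Counseling alone wins each dependence group but the gum wins overall — the comparison reverses. Counseling alone's participants skew toward heavy smokers, which has a lower base rate.

No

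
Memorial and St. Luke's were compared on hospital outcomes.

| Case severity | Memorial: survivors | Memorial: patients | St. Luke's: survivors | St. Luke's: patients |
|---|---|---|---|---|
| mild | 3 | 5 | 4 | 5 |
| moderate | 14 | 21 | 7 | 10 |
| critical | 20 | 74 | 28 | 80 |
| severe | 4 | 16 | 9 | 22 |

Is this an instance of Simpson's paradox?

Mild: Memorial 3/5 = 60.0%, St. Luke's 4/5 = 80.0% → St. Luke's
Moderate: Memorial 14/21 = 66.7%, St. Luke's 7/10 = 70.0% → St. Luke's
Critical: Memorial 20/74 = 27.0%, St. Luke's 28/80 = 35.0% → St. Luke's
Severe: Memorial 4/16 = 25.0%, St. Luke's 9/22 = 40.9% → St. Luke's
Overall: Memorial 41/116 = 35.3%, St. Luke's 48/117 = 41.0% → St. Luke's
St. Luke's wins overall and in every case group — no reversal.

No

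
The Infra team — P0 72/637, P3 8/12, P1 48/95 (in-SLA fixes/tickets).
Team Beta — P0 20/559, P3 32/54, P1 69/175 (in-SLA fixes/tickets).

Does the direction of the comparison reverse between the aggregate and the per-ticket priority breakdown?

P0: the Infra team 72/637 = 11.3%, Team Beta 20/559 = 3.6% → the Infra team
P3: the Infra team 8/12 = 66.7%, Team Beta 32/54 = 59.3% → the Infra team
P1: the Infra team 48/95 = 50.5%, Team Beta 69/175 = 39.4% → the Infra team
Overall: the Infra team 128/744 = 17.2%, Team Beta 121/788 = 15.4% → the Infra team
The Infra team wins overall and in every ticket group — no reversal.

No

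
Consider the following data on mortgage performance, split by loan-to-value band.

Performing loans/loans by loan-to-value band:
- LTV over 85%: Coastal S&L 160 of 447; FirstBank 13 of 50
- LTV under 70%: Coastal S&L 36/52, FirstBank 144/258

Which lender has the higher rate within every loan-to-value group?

Coastal S&L

LTV over 85%: Coastal S&L 160/447 = 35.8%, FirstBank 13/50 = 26.0% → Coastal S&L
LTV under 70%: Coastal S&L 36/52 = 69.2%, FirstBank 144/258 = 55.8% → Coastal S&L
Coastal S&L has the higher rate in both groups.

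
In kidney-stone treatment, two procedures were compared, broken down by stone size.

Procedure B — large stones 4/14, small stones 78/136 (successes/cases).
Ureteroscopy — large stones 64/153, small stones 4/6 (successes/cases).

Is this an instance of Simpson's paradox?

Large stones: Procedure B 4/14 = 28.6%, ureteroscopy 64/153 = 41.8% → ureteroscopy
Small stones: Procedure B 78/136 = 57.4%, ureteroscopy 4/6 = 66.7% → ureteroscopy
Overall: Procedure B 82/150 = 54.7%, ureteroscopy 68/159 = 42.8% → Procedure B
Ureteroscopy wins each stone group but Procedure B wins overall — the comparison reverses. Ureteroscopy's cases skew toward large stones, which has a lower base rate.

Yes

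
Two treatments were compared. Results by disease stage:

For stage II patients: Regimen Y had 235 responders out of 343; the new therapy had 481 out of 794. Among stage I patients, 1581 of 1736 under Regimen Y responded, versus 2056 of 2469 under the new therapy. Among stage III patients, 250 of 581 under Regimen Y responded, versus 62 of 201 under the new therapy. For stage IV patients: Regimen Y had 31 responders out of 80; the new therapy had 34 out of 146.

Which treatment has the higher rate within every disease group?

Regimen Y

Stage II: Regimen Y 235/343 = 68.5%, the new therapy 481/794 = 60.6% → Regimen Y
Stage I: Regimen Y 1581/1736 = 91.1%, the new therapy 2056/2469 = 83.3% → Regimen Y
Stage III: Regimen Y 250/581 = 43.0%, the new therapy 62/201 = 30.8% → Regimen Y
Stage IV: Regimen Y 31/80 = 38.8%, the new therapy 34/146 = 23.3% → Regimen Y
Regimen Y has the higher rate in all 4 groups.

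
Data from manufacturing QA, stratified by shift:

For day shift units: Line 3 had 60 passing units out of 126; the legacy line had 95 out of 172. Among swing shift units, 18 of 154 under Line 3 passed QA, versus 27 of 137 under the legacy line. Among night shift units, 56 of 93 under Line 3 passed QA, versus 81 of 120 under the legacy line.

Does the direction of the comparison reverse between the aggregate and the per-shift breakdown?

No

Day shift: Line 3 60/126 = 47.6%, the legacy line 95/172 = 55.2% → the legacy line
Swing shift: Line 3 18/154 = 11.7%, the legacy line 27/137 = 19.7% → the legacy line
Night shift: Line 3 56/93 = 60.2%, the legacy line 81/120 = 67.5% → the legacy line
Overall: Line 3 134/373 = 35.9%, the legacy line 203/429 = 47.3% → the legacy line
The legacy line wins overall and in every shift group — no reversal.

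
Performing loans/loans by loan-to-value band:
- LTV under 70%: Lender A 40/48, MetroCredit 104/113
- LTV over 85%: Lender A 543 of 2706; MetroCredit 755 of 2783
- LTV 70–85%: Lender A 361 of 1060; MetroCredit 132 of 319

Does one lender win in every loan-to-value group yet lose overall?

No

LTV under 70%: Lender A 40/48 = 83.3%, MetroCredit 104/113 = 92.0% → MetroCredit
LTV over 85%: Lender A 543/2706 = 20.1%, MetroCredit 755/2783 = 27.1% → MetroCredit
LTV 70–85%: Lender A 361/1060 = 34.1%, MetroCredit 132/319 = 41.4% → MetroCredit
Overall: Lender A 944/3814 = 24.8%, MetroCredit 991/3215 = 30.8% → MetroCredit
MetroCredit wins overall and in every loan-to-value group — no reversal.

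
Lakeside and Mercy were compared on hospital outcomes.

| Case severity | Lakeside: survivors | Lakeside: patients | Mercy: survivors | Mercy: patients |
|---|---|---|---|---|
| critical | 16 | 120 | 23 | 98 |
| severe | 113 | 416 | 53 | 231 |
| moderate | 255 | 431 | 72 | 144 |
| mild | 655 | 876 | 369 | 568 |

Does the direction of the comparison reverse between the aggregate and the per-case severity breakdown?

No

Critical: Lakeside 16/120 = 13.3%, Mercy 23/98 = 23.5% → Mercy
Severe: Lakeside 113/416 = 27.2%, Mercy 53/231 = 22.9% → Lakeside
Moderate: Lakeside 255/431 = 59.2%, Mercy 72/144 = 50.0% → Lakeside
Mild: Lakeside 655/876 = 74.8%, Mercy 369/568 = 65.0% → Lakeside
Overall: Lakeside 1039/1843 = 56.4%, Mercy 517/1041 = 49.7% → Lakeside
Neither sweeps: Lakeside wins 3 of 4 groups, Mercy wins 1. Lakeside wins overall but not every group — no Simpson reversal.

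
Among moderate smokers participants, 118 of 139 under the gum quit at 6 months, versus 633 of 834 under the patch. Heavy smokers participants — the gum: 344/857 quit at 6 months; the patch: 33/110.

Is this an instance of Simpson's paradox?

Moderate smokers: the gum 118/139 = 84.9%, the patch 633/834 = 75.9% → the gum
Heavy smokers: the gum 344/857 = 40.1%, the patch 33/110 = 30.0% → the gum
Overall: the gum 462/996 = 46.4%, the patch 666/944 = 70.6% → the patch
The gum wins each dependence group but the patch wins overall — the comparison reverses. The gum's participants skew toward heavy smokers, which has a lower base rate.

Yes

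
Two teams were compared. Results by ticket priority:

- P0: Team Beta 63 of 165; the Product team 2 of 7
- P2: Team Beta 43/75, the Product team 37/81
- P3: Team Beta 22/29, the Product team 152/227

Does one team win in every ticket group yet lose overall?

P0: Team Beta 63/165 = 38.2%, the Product team 2/7 = 28.6% → Team Beta
P2: Team Beta 43/75 = 57.3%, the Product team 37/81 = 45.7% → Team Beta
P3: Team Beta 22/29 = 75.9%, the Product team 152/227 = 67.0% → Team Beta
Overall: Team Beta 128/269 = 47.6%, the Product team 191/315 = 60.6% → the Product team
Team Beta wins each ticket group but the Product team wins overall — the comparison reverses. Team Beta's tickets skew toward P0, which has a lower base rate.

Yes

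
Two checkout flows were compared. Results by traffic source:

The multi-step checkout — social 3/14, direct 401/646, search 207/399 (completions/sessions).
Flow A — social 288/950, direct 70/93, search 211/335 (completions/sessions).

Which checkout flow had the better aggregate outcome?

Social: the multi-step checkout 3/14 = 21.4%, Flow A 288/950 = 30.3% → Flow A
Direct: the multi-step checkout 401/646 = 62.1%, Flow A 70/93 = 75.3% → Flow A
Search: the multi-step checkout 207/399 = 51.9%, Flow A 211/335 = 63.0% → Flow A
Overall: the multi-step checkout 611/1059 = 57.7%, Flow A 569/1378 = 41.3% → the multi-step checkout
(Flow A wins every traffic group but the multi-step checkout wins overall — Flow A's sessions skew toward the low-rate social group.)

the multi-step checkout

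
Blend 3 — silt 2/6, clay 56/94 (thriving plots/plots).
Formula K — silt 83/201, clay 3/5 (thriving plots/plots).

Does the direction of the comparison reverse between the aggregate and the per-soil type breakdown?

Silt: Blend 3 2/6 = 33.3%, Formula K 83/201 = 41.3% → Formula K
Clay: Blend 3 56/94 = 59.6%, Formula K 3/5 = 60.0% → Formula K
Overall: Blend 3 58/100 = 58.0%, Formula K 86/206 = 41.7% → Blend 3
Formula K wins each soil group but Blend 3 wins overall — the comparison reverses. Formula K's plots skew toward silt, which has a lower base rate.

Yes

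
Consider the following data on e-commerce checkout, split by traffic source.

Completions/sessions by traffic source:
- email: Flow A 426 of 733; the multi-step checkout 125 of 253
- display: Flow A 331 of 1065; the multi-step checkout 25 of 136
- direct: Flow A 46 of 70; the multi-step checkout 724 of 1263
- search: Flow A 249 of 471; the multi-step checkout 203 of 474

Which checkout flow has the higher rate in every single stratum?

Email: Flow A 426/733 = 58.1%, the multi-step checkout 125/253 = 49.4% → Flow A
Display: Flow A 331/1065 = 31.1%, the multi-step checkout 25/136 = 18.4% → Flow A
Direct: Flow A 46/70 = 65.7%, the multi-step checkout 724/1263 = 57.3% → Flow A
Search: Flow A 249/471 = 52.9%, the multi-step checkout 203/474 = 42.8% → Flow A
Flow A has the higher rate in all 4 groups.

Flow A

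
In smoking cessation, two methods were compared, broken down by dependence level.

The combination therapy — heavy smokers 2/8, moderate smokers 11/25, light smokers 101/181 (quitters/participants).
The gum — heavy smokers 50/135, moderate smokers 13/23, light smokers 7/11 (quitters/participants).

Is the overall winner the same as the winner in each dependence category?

Heavy smokers: the combination therapy 2/8 = 25.0%, the gum 50/135 = 37.0% → the gum
Moderate smokers: the combination therapy 11/25 = 44.0%, the gum 13/23 = 56.5% → the gum
Light smokers: the combination therapy 101/181 = 55.8%, the gum 7/11 = 63.6% → the gum
Overall: the combination therapy 114/214 = 53.3%, the gum 70/169 = 41.4% → the combination therapy
The gum wins each dependence group but the combination therapy wins overall — the comparison reverses. The gum's participants skew toward heavy smokers, which has a lower base rate.

No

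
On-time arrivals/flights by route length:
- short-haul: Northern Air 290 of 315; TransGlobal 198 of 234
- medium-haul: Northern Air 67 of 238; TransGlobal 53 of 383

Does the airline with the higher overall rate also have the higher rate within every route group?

Short-haul: Northern Air 290/315 = 92.1%, TransGlobal 198/234 = 84.6% → Northern Air
Medium-haul: Northern Air 67/238 = 28.2%, TransGlobal 53/383 = 13.8% → Northern Air
Overall: Northern Air 357/553 = 64.6%, TransGlobal 251/617 = 40.7% → Northern Air
Northern Air wins overall and in every route group — no reversal.

Yes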